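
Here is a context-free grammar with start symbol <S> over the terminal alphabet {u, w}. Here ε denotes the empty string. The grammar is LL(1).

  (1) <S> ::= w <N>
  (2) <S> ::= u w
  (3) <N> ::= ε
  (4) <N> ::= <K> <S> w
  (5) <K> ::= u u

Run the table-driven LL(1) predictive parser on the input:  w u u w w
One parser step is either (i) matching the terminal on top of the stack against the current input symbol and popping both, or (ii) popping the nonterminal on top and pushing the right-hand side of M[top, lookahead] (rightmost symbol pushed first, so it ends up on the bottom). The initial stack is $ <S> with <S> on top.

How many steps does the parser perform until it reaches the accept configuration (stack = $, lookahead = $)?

10

      Stack        Input        Action
   1  $ <S>        w u u w w $  expand <S> ::= w <N>
   2  $ <N> w      w u u w w $  match w
   3  $ <N>        u u w w $    expand <N> ::= <K> <S> w
   4  $ w <S> <K>  u u w w $    expand <K> ::= u u
   5  $ w <S> u u  u u w w $    match u
   6  $ w <S> u    u w w $      match u
   7  $ w <S>      w w $        expand <S> ::= w <N>
   8  $ w <N> w    w w $        match w
   9  $ w <N>      w $          expand <N> ::= ε
  10  $ w          w $          match w
Accept reached after 10 steps.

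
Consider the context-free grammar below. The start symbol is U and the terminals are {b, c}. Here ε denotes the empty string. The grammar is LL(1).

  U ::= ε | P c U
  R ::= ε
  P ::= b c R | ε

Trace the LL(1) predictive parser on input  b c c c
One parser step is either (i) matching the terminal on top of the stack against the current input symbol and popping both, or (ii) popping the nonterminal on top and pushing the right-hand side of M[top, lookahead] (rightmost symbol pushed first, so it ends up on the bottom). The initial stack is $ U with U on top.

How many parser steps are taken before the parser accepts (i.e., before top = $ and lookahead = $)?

      Stack        Input      Action
   1  $ U          b c c c $  expand U ::= P c U
   2  $ U c P      b c c c $  expand P ::= b c R
   3  $ U c R c b  b c c c $  match b
   4  $ U c R c    c c c $    match c
   5  $ U c R      c c $      expand R ::= ε
   6  $ U c        c c $      match c
   7  $ U          c $        expand U ::= P c U
   8  $ U c P      c $        expand P ::= ε
   9  $ U c        c $        match c
  10  $ U          $          expand U ::= ε
Accept reached after 10 steps.

10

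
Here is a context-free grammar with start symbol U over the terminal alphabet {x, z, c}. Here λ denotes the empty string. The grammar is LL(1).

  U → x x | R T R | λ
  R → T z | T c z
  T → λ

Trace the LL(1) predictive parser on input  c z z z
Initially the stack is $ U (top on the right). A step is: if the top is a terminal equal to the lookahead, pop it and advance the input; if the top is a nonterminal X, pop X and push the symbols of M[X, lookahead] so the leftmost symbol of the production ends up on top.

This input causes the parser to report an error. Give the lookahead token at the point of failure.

      Stack        Input      Action
   1  $ U          c z z z $  expand U → R T R
   2  $ R T R      c z z z $  expand R → T c z
   3  $ R T z c T  c z z z $  expand T → λ
   4  $ R T z c    c z z z $  match c
   5  $ R T z      z z z $    match z
   6  $ R T        z z $      expand T → λ
   7  $ R          z z $      expand R → T z
   8  $ z T        z z $      expand T → λ
   9  $ z          z z $      match z
  10  $            z $        error: stack empty but input remains

z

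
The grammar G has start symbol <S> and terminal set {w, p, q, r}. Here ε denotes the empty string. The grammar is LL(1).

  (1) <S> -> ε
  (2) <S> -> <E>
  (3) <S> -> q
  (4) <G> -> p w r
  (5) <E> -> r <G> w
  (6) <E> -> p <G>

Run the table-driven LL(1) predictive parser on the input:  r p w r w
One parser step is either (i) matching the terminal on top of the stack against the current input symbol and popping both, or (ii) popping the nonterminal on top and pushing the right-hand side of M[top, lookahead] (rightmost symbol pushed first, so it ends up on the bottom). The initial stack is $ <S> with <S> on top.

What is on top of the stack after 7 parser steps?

step 1: stack=$ <S>  input=r p w r w $  — expand <S> -> <E>
step 2: stack=$ <E>  input=r p w r w $  — expand <E> -> r <G> w
step 3: stack=$ w <G> r  input=r p w r w $  — match r
step 4: stack=$ w <G>  input=p w r w $  — expand <G> -> p w r
step 5: stack=$ w r w p  input=p w r w $  — match p
step 6: stack=$ w r w  input=w r w $  — match w
step 7: stack=$ w r  input=r w $  — match r
Stack after step 7: $ w (top = w).

w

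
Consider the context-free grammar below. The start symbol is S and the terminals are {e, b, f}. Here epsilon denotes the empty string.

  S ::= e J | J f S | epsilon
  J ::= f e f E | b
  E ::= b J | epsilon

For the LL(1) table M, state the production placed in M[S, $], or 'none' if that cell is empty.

S ::= epsilon

FIRST(J) = {b, f}
FIRST(E) = {epsilon, b}
FIRST(S) = {epsilon, b, e, f}  (via J f S)
FOLLOW(S) includes $ since S is the start symbol.
FOLLOW(S): in S::=J f S, the suffix after S is empty (adds nothing new). Thus FOLLOW(S) = {$}.
For S ::= e J: FIRST(e J) = {e}, so it goes in M[S, t] for t ∈ {e}.
For S ::= J f S: FIRST(J f S) = {b, f}, so it goes in M[S, t] for t ∈ {b, f}.
For S ::= epsilon: FIRST(epsilon) = {epsilon}, so it goes in M[S, t] for t ∈ {}; since epsilon ∈ FIRST, also for every t ∈ FOLLOW(S) = {$}.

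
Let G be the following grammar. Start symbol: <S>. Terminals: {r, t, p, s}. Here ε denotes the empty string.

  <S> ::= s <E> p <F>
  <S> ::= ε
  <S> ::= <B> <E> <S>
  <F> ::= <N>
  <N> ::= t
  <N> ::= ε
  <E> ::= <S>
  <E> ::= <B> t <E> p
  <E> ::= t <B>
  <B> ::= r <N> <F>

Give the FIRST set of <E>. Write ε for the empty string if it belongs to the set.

{ε, r, s, t}

FIRST(<N>): from <N>::=t we get {t}; from <N>::=ε we get {ε}. So FIRST(<N>) = {ε, t}.
FIRST(<B>): from <B>::=r <N> <F> we get {r}. So FIRST(<B>) = {r}.
FIRST(<S>): from <S>::=s <E> p <F> we get {s}; from <S>::=ε we get {ε}; from <S>::=<B> <E> <S> we get {r}. So FIRST(<S>) = {ε, r, s}.
FIRST(<F>): from <F>::=<N> we get {ε, t}. So FIRST(<F>) = {ε, t}.
FIRST(<E>): from <E>::=<S> we get {ε, r, s}; from <E>::=<B> t <E> p we get {r}; from <E>::=t <B> we get {t}. So FIRST(<E>) = {ε, r, s, t}.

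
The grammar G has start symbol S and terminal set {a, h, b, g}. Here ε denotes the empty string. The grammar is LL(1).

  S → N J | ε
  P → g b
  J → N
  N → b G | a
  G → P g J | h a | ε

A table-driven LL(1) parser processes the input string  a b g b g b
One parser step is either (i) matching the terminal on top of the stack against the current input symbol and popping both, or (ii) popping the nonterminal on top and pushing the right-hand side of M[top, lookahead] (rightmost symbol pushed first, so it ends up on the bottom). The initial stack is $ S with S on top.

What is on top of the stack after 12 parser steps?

step 1: stack=$ S  input=a b g b g b $  — expand S → N J
step 2: stack=$ J N  input=a b g b g b $  — expand N → a
step 3: stack=$ J a  input=a b g b g b $  — match a
step 4: stack=$ J  input=b g b g b $  — expand J → N
step 5: stack=$ N  input=b g b g b $  — expand N → b G
step 6: stack=$ G b  input=b g b g b $  — match b
step 7: stack=$ G  input=g b g b $  — expand G → P g J
step 8: stack=$ J g P  input=g b g b $  — expand P → g b
step 9: stack=$ J g b g  input=g b g b $  — match g
step 10: stack=$ J g b  input=b g b $  — match b
step 11: stack=$ J g  input=g b $  — match g
step 12: stack=$ J  input=b $  — expand J → N
Stack after step 12: $ N (top = N).

N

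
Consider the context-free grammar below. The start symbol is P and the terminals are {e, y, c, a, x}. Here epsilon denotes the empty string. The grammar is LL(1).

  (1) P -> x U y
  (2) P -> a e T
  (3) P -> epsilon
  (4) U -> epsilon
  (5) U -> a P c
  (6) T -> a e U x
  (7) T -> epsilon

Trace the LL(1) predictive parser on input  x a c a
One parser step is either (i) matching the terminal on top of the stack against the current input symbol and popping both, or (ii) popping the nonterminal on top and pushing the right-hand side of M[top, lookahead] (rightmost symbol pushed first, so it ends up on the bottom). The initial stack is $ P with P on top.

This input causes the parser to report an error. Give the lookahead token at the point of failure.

a

step 1: stack=$ P  input=x a c a $  — expand P -> x U y
step 2: stack=$ y U x  input=x a c a $  — match x
step 3: stack=$ y U  input=a c a $  — expand U -> a P c
step 4: stack=$ y c P a  input=a c a $  — match a
step 5: stack=$ y c P  input=c a $  — expand P -> epsilon
step 6: stack=$ y c  input=c a $  — match c
step 7: stack=$ y  input=a $  — error: top is terminal y but lookahead is a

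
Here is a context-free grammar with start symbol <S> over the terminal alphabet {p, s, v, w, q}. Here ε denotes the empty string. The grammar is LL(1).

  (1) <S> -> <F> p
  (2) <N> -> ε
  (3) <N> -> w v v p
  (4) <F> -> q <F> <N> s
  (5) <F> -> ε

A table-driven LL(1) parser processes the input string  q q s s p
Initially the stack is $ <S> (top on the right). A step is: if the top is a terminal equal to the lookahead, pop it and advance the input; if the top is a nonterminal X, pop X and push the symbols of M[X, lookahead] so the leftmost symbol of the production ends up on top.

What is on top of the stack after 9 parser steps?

step 1: stack=$ <S>  input=q q s s p $  — expand <S> -> <F> p
step 2: stack=$ p <F>  input=q q s s p $  — expand <F> -> q <F> <N> s
step 3: stack=$ p s <N> <F> q  input=q q s s p $  — match q
step 4: stack=$ p s <N> <F>  input=q s s p $  — expand <F> -> q <F> <N> s
step 5: stack=$ p s <N> s <N> <F> q  input=q s s p $  — match q
step 6: stack=$ p s <N> s <N> <F>  input=s s p $  — expand <F> -> ε
step 7: stack=$ p s <N> s <N>  input=s s p $  — expand <N> -> ε
step 8: stack=$ p s <N> s  input=s s p $  — match s
step 9: stack=$ p s <N>  input=s p $  — expand <N> -> ε
Stack after step 9: $ p s (top = s).

s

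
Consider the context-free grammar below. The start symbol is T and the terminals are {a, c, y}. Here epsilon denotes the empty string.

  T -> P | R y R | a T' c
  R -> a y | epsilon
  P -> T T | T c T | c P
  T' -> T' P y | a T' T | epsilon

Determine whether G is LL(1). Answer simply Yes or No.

FIRST(T) = {a, c, y}
FIRST(R) = {epsilon, a}
FIRST(P) = {a, c, y}
FIRST(T') = {epsilon, a, c, y}
FOLLOW(T) = {$, a, c, y}
FOLLOW(R) = {$, a, c, y}
FOLLOW(P) = {$, a, c, y}
FOLLOW(T') = {a, c, y}
Cell M[P, a] receives both P -> T T and P -> T c T — the grammar is not LL(1).

No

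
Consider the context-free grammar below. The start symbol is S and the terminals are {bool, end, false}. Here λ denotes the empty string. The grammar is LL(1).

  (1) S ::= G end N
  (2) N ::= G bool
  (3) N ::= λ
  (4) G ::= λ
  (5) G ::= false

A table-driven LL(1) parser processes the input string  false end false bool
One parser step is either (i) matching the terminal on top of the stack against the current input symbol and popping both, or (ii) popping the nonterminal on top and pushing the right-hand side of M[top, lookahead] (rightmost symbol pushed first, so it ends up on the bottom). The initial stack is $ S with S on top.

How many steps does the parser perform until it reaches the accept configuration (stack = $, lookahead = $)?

8

step 1: stack=$ S  input=false end false bool $  — expand S ::= G end N
step 2: stack=$ N end G  input=false end false bool $  — expand G ::= false
step 3: stack=$ N end false  input=false end false bool $  — match false
step 4: stack=$ N end  input=end false bool $  — match end
step 5: stack=$ N  input=false bool $  — expand N ::= G bool
step 6: stack=$ bool G  input=false bool $  — expand G ::= false
step 7: stack=$ bool false  input=false bool $  — match false
step 8: stack=$ bool  input=bool $  — match bool
Accept reached after 8 steps.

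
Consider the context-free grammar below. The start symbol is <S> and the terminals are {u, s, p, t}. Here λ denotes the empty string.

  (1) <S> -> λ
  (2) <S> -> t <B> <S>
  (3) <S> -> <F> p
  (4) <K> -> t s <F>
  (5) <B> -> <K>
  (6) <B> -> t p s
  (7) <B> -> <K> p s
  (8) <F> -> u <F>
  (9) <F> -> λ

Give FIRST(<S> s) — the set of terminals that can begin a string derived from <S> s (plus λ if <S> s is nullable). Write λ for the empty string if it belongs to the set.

{p, s, t, u}

FIRST(<K>): from <K>->t s <F> we get {t}. So FIRST(<K>) = {t}.
FIRST(<F>): from <F>->u <F> we get {u}; from <F>->λ we get {λ}. So FIRST(<F>) = {λ, u}.
FIRST(<S>): from <S>->λ we get {λ}; from <S>->t <B> <S> we get {t}; from <S>-><F> p we get {p, u}. So FIRST(<S>) = {λ, p, t, u}.
FIRST(<B>): from <B>-><K> we get {t}; from <B>->t p s we get {t}; from <B>-><K> p s we get {t}. So FIRST(<B>) = {t}.
FIRST(<S> s): take FIRST of each symbol in turn, carrying on past any symbol whose FIRST contains λ; result {p, s, t, u}.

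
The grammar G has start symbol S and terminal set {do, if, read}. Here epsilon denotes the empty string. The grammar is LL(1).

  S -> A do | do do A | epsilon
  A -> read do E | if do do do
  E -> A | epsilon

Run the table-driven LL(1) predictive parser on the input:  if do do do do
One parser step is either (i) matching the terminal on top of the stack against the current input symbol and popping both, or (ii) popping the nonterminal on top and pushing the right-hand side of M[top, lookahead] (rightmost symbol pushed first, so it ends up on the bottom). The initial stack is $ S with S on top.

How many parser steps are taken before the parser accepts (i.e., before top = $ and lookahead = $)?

step 1: stack=$ S  input=if do do do do $  — expand S -> A do
step 2: stack=$ do A  input=if do do do do $  — expand A -> if do do do
step 3: stack=$ do do do do if  input=if do do do do $  — match if
step 4: stack=$ do do do do  input=do do do do $  — match do
step 5: stack=$ do do do  input=do do do $  — match do
step 6: stack=$ do do  input=do do $  — match do
step 7: stack=$ do  input=do $  — match do
Accept reached after 7 steps.

7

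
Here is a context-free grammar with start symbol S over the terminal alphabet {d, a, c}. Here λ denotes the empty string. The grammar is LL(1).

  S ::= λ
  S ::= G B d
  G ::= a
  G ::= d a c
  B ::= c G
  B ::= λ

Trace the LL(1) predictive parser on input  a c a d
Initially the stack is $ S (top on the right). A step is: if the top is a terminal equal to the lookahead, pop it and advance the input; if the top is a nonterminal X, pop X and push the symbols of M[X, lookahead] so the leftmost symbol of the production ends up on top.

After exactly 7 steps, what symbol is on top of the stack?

d

step 1: stack=$ S  input=a c a d $  — expand S ::= G B d
step 2: stack=$ d B G  input=a c a d $  — expand G ::= a
step 3: stack=$ d B a  input=a c a d $  — match a
step 4: stack=$ d B  input=c a d $  — expand B ::= c G
step 5: stack=$ d G c  input=c a d $  — match c
step 6: stack=$ d G  input=a d $  — expand G ::= a
step 7: stack=$ d a  input=a d $  — match a
Stack after step 7: $ d (top = d).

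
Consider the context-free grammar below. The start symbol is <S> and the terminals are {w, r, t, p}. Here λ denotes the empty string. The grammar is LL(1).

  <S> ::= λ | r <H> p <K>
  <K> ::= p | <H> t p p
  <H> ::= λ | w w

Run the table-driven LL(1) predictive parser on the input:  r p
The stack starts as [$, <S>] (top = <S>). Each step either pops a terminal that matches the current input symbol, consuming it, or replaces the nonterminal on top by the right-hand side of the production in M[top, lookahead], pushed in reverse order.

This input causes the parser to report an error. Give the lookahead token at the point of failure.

$

step 1: stack=$ <S>  input=r p $  — expand <S> ::= r <H> p <K>
step 2: stack=$ <K> p <H> r  input=r p $  — match r
step 3: stack=$ <K> p <H>  input=p $  — expand <H> ::= λ
step 4: stack=$ <K> p  input=p $  — match p
step 5: stack=$ <K>  input=$  — error: M[<K>, $] is empty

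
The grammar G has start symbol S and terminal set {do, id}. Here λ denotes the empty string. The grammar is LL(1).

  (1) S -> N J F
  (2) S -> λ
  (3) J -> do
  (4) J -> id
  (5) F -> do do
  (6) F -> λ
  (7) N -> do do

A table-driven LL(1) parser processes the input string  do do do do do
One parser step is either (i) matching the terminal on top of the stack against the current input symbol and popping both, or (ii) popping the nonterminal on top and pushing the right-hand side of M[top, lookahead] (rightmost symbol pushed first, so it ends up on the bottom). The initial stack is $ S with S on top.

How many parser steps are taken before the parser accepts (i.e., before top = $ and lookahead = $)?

     Stack        Input             Action
  1  $ S          do do do do do $  expand S -> N J F
  2  $ F J N      do do do do do $  expand N -> do do
  3  $ F J do do  do do do do do $  match do
  4  $ F J do     do do do do $     match do
  5  $ F J        do do do $        expand J -> do
  6  $ F do       do do do $        match do
  7  $ F          do do $           expand F -> do do
  8  $ do do      do do $           match do
  9  $ do         do $              match do
Accept reached after 9 steps.

9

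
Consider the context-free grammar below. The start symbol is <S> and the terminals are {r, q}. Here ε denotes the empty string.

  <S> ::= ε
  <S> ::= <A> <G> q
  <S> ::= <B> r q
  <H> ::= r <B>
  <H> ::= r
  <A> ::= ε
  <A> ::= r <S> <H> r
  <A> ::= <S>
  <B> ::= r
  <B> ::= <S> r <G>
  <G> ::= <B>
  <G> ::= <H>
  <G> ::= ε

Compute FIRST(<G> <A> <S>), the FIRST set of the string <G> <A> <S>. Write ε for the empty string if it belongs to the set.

{ε, q, r}

FIRST(<H>) = {r}
FIRST(<S>) = {ε, q, r}  (via <A> <G> q, <B> r q)
FIRST(<A>) = {ε, q, r}  (via <S>)
FIRST(<B>) = {q, r}  (via <S> r <G>)
FIRST(<G>) = {ε, q, r}  (via <B>, <H>)
FIRST(<G> <A> <S>): take FIRST of each symbol in turn, carrying on past any symbol whose FIRST contains ε; result {ε, q, r}.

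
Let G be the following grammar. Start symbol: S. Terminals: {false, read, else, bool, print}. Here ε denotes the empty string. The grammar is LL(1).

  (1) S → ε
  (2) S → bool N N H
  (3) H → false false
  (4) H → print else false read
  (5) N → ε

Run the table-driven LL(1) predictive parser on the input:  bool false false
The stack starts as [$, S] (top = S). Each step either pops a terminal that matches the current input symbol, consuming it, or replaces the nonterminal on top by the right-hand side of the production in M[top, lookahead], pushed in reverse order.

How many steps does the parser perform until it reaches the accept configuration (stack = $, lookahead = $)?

step 1: stack=$ S  input=bool false false $  — expand S → bool N N H
step 2: stack=$ H N N bool  input=bool false false $  — match bool
step 3: stack=$ H N N  input=false false $  — expand N → ε
step 4: stack=$ H N  input=false false $  — expand N → ε
step 5: stack=$ H  input=false false $  — expand H → false false
step 6: stack=$ false false  input=false false $  — match false
step 7: stack=$ false  input=false $  — match false
Accept reached after 7 steps.

7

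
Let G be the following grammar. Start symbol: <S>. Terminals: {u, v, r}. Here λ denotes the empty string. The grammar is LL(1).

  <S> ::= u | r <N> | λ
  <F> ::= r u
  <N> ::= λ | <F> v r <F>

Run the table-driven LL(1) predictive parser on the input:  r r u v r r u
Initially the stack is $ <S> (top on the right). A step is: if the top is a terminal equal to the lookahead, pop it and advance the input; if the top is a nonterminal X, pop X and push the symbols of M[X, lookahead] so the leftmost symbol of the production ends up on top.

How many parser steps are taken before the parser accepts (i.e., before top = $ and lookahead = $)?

11

step 1: stack=$ <S>  input=r r u v r r u $  — expand <S> ::= r <N>
step 2: stack=$ <N> r  input=r r u v r r u $  — match r
step 3: stack=$ <N>  input=r u v r r u $  — expand <N> ::= <F> v r <F>
step 4: stack=$ <F> r v <F>  input=r u v r r u $  — expand <F> ::= r u
step 5: stack=$ <F> r v u r  input=r u v r r u $  — match r
step 6: stack=$ <F> r v u  input=u v r r u $  — match u
step 7: stack=$ <F> r v  input=v r r u $  — match v
step 8: stack=$ <F> r  input=r r u $  — match r
step 9: stack=$ <F>  input=r u $  — expand <F> ::= r u
step 10: stack=$ u r  input=r u $  — match r
step 11: stack=$ u  input=u $  — match u
Accept reached after 11 steps.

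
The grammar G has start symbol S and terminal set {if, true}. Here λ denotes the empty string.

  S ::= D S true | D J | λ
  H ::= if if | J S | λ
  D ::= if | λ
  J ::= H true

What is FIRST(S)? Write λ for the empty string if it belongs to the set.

FIRST(D): from D::=if we get {if}; from D::=λ we get {λ}. So FIRST(D) = {λ, if}.
FIRST(S): from S::=D S true we get {if, true}; from S::=D J we get {if, true}; from S::=λ we get {λ}. So FIRST(S) = {λ, if, true}.
FIRST(H): from H::=if if we get {if}; from H::=J S we get {if, true}; from H::=λ we get {λ}. So FIRST(H) = {λ, if, true}.
FIRST(J): from J::=H true we get {if, true}. So FIRST(J) = {if, true}.

{λ, if, true}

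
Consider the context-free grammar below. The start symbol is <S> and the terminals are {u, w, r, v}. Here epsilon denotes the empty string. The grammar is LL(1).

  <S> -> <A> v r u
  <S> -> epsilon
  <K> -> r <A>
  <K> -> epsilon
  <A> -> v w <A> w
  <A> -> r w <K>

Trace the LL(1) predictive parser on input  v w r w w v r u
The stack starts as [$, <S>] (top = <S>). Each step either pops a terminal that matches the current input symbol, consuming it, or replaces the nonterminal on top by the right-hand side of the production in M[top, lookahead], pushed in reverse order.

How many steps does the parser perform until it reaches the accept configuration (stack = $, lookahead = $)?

12

      Stack              Input              Action
   1  $ <S>              v w r w w v r u $  expand <S> -> <A> v r u
   2  $ u r v <A>        v w r w w v r u $  expand <A> -> v w <A> w
   3  $ u r v w <A> w v  v w r w w v r u $  match v
   4  $ u r v w <A> w    w r w w v r u $    match w
   5  $ u r v w <A>      r w w v r u $      expand <A> -> r w <K>
   6  $ u r v w <K> w r  r w w v r u $      match r
   7  $ u r v w <K> w    w w v r u $        match w
   8  $ u r v w <K>      w v r u $          expand <K> -> epsilon
   9  $ u r v w          w v r u $          match w
  10  $ u r v            v r u $            match v
  11  $ u r              r u $              match r
  12  $ u                u $                match u
Accept reached after 12 steps.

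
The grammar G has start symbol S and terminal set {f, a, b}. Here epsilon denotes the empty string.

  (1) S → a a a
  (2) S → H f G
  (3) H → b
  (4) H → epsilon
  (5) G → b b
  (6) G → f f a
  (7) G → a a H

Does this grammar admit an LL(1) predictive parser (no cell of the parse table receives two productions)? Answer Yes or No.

Yes

FIRST(S) = {a, b, f}
FIRST(H) = {epsilon, b}
FIRST(G) = {a, b, f}
FOLLOW(S) = {$}
FOLLOW(H) = {$, f}
FOLLOW(G) = {$}
Each cell of M receives at most one production.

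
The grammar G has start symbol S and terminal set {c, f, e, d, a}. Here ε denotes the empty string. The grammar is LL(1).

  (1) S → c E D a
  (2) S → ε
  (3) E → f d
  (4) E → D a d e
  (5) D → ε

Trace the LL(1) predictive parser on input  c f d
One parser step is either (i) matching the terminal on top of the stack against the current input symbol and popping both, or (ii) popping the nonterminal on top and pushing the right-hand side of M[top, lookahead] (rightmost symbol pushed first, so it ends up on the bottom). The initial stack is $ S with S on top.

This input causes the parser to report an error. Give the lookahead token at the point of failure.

$

     Stack      Input    Action
  1  $ S        c f d $  expand S → c E D a
  2  $ a D E c  c f d $  match c
  3  $ a D E    f d $    expand E → f d
  4  $ a D d f  f d $    match f
  5  $ a D d    d $      match d
  6  $ a D      $        error: M[D, $] is empty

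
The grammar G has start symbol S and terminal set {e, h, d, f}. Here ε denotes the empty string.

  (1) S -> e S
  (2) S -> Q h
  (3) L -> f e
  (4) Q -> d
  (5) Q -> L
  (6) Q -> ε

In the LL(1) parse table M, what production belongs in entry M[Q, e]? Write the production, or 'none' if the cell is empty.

FIRST(L): from L->f e we get {f}. So FIRST(L) = {f}.
FIRST(Q): from Q->d we get {d}; from Q->L we get {f}; from Q->ε we get {ε}. So FIRST(Q) = {ε, d, f}.
FIRST(S): from S->e S we get {e}; from S->Q h we get {d, f, h}. So FIRST(S) = {d, e, f, h}.
FOLLOW(S) includes $ since S is the start symbol.
FOLLOW(Q): in S->Q h, Q is followed by h with FIRST {h}. Thus FOLLOW(Q) = {h}.
For Q -> d: FIRST(d) = {d}, so it goes in M[Q, t] for t ∈ {d}.
For Q -> L: FIRST(L) = {f}, so it goes in M[Q, t] for t ∈ {f}.
For Q -> ε: FIRST(ε) = {ε}, so it goes in M[Q, t] for t ∈ {}; since ε ∈ FIRST, also for every t ∈ FOLLOW(Q) = {h}.
None of these place a production in M[Q, e].

none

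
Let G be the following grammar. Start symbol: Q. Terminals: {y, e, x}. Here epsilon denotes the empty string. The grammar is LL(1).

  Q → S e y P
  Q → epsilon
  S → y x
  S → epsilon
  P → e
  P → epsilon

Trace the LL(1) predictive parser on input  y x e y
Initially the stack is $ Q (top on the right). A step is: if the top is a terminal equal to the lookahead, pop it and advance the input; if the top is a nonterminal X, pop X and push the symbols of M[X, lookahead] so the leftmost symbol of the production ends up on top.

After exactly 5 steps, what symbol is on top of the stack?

     Stack        Input      Action
  1  $ Q          y x e y $  expand Q → S e y P
  2  $ P y e S    y x e y $  expand S → y x
  3  $ P y e x y  y x e y $  match y
  4  $ P y e x    x e y $    match x
  5  $ P y e      e y $      match e
Stack after step 5: $ P y (top = y).

y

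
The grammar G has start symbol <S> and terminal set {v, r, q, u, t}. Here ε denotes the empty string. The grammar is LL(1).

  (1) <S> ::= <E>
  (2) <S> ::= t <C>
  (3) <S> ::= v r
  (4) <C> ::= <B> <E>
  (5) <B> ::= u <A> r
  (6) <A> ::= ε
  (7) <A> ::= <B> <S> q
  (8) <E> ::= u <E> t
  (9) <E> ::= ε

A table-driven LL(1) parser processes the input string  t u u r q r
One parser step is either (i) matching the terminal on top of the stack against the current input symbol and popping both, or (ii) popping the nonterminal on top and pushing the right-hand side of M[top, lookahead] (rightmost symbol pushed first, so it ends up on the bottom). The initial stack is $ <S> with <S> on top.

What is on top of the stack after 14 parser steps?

      Stack                  Input          Action
   1  $ <S>                  t u u r q r $  expand <S> ::= t <C>
   2  $ <C> t                t u u r q r $  match t
   3  $ <C>                  u u r q r $    expand <C> ::= <B> <E>
   4  $ <E> <B>              u u r q r $    expand <B> ::= u <A> r
   5  $ <E> r <A> u          u u r q r $    match u
   6  $ <E> r <A>            u r q r $      expand <A> ::= <B> <S> q
   7  $ <E> r q <S> <B>      u r q r $      expand <B> ::= u <A> r
   8  $ <E> r q <S> r <A> u  u r q r $      match u
   9  $ <E> r q <S> r <A>    r q r $        expand <A> ::= ε
  10  $ <E> r q <S> r        r q r $        match r
  11  $ <E> r q <S>          q r $          expand <S> ::= <E>
  12  $ <E> r q <E>          q r $          expand <E> ::= ε
  13  $ <E> r q              q r $          match q
  14  $ <E> r                r $            match r
Stack after step 14: $ <E> (top = <E>).

<E>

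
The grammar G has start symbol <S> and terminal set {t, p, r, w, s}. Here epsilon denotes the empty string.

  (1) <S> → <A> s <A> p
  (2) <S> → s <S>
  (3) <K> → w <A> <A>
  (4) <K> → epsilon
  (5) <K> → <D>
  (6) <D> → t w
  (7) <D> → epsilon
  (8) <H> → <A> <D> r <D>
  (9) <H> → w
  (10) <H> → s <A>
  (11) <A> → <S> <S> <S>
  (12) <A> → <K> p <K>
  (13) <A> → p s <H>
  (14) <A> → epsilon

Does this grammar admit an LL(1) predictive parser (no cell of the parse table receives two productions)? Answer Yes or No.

FIRST(<S>) = {p, s, t, w}
FIRST(<K>) = {epsilon, t, w}
FIRST(<D>) = {epsilon, t}
FIRST(<H>) = {p, r, s, t, w}
FIRST(<A>) = {epsilon, p, s, t, w}
FOLLOW(<S>) = {$, p, r, s, t, w}
FOLLOW(<K>) = {p, r, s, t, w}
FOLLOW(<D>) = {p, r, s, t, w}
FOLLOW(<H>) = {p, r, s, t, w}
FOLLOW(<A>) = {p, r, s, t, w}
Cell M[<A>, p] receives both <A> → <S> <S> <S> and <A> → <K> p <K> and <A> → p s <H> and <A> → epsilon — the grammar is not LL(1).

No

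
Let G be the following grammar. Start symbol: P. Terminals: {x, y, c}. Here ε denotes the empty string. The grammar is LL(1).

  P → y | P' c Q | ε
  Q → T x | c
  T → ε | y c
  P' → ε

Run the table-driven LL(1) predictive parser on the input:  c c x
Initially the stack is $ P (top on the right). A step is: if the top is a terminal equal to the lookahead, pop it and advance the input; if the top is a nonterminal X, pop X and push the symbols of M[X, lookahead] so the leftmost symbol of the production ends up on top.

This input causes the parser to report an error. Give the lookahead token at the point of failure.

step 1: stack=$ P  input=c c x $  — expand P → P' c Q
step 2: stack=$ Q c P'  input=c c x $  — expand P' → ε
step 3: stack=$ Q c  input=c c x $  — match c
step 4: stack=$ Q  input=c x $  — expand Q → c
step 5: stack=$ c  input=c x $  — match c
step 6: stack=$  input=x $  — error: stack empty but input remains

x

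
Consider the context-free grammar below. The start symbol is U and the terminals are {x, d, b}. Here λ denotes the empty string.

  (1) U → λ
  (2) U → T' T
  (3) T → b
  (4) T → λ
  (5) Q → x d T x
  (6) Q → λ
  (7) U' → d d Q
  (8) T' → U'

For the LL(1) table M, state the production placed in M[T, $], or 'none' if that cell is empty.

FIRST(T) = {λ, b}
FIRST(Q) = {λ, x}
FIRST(U') = {d}
FIRST(T') = {d}  (via U')
FIRST(U) = {λ, d}  (via T' T)
FOLLOW(U) includes $ since U is the start symbol.
FOLLOW(U): U appears on no right-hand side. Thus FOLLOW(U) = {$}.
FOLLOW(T): in U→T' T, the suffix after T is empty, so FOLLOW(T) ⊇ FOLLOW(U) = {$}; in Q→x d T x, T is followed by x with FIRST {x}. Thus FOLLOW(T) = {$, x}.
For T → b: FIRST(b) = {b}, so it goes in M[T, t] for t ∈ {b}.
For T → λ: FIRST(λ) = {λ}, so it goes in M[T, t] for t ∈ {}; since λ ∈ FIRST, also for every t ∈ FOLLOW(T) = {$, x}.

T → λ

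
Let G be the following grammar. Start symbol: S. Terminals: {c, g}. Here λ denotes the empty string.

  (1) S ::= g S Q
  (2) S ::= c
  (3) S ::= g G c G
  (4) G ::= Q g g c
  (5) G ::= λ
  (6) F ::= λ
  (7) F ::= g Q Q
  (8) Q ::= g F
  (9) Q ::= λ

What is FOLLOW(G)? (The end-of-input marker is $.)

{$, c, g}

FIRST(S): from S::=g S Q we get {g}; from S::=c we get {c}; from S::=g G c G we get {g}. So FIRST(S) = {c, g}.
FIRST(F): from F::=λ we get {λ}; from F::=g Q Q we get {g}. So FIRST(F) = {λ, g}.
FIRST(Q): from Q::=g F we get {g}; from Q::=λ we get {λ}. So FIRST(Q) = {λ, g}.
FIRST(G): from G::=Q g g c we get {g}; from G::=λ we get {λ}. So FIRST(G) = {λ, g}.
FOLLOW(S) includes $ since S is the start symbol.
FOLLOW(S): in S::=g S Q, S is followed by Q with FIRST {λ, g}; in S::=g S Q, the suffix after S is nullable (adds nothing new). Thus FOLLOW(S) = {$, g}.
FOLLOW(G): in S::=g G c G (occurrence 1), G is followed by c G with FIRST {c}; in S::=g G c G (occurrence 2), the suffix after G is empty, so FOLLOW(G) ⊇ FOLLOW(S) = {$, g}. Thus FOLLOW(G) = {$, c, g}.
FOLLOW(F): in Q::=g F, the suffix after F is empty, so FOLLOW(F) ⊇ FOLLOW(Q) = {$, g}. Thus FOLLOW(F) = {$, g}.
FOLLOW(Q): in S::=g S Q, the suffix after Q is empty, so FOLLOW(Q) ⊇ FOLLOW(S) = {$, g}; in G::=Q g g c, Q is followed by g g c with FIRST {g}; in F::=g Q Q (occurrence 1), Q is followed by Q with FIRST {λ, g}; in F::=g Q Q (occurrence 1), the suffix after Q is nullable, so FOLLOW(Q) ⊇ FOLLOW(F) = {$, g}; in F::=g Q Q (occurrence 2), the suffix after Q is empty, so FOLLOW(Q) ⊇ FOLLOW(F) = {$, g}. Thus FOLLOW(Q) = {$, g}.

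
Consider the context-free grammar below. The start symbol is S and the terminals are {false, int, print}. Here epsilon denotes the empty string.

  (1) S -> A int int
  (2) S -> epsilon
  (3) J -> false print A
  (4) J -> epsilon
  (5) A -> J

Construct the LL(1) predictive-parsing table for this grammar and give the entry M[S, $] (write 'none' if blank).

FIRST(J) = {epsilon, false}
FIRST(A) = {epsilon, false}  (via J)
FIRST(S) = {epsilon, false, int}  (via A int int)
FOLLOW(S) includes $ since S is the start symbol.
FOLLOW(S): S appears on no right-hand side. Thus FOLLOW(S) = {$}.
For S -> A int int: FIRST(A int int) = {false, int}, so it goes in M[S, t] for t ∈ {false, int}.
For S -> epsilon: FIRST(epsilon) = {epsilon}, so it goes in M[S, t] for t ∈ {}; since epsilon ∈ FIRST, also for every t ∈ FOLLOW(S) = {$}.

S -> epsilon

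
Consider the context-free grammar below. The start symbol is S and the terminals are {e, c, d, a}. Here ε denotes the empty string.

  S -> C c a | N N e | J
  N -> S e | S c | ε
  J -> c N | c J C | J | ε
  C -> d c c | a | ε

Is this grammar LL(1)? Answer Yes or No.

FIRST(S) = {ε, a, c, d, e}
FIRST(N) = {ε, a, c, d, e}
FIRST(J) = {ε, c}
FIRST(C) = {ε, a, d}
FOLLOW(S) = {$, c, e}
FOLLOW(N) = {$, a, c, d, e}
FOLLOW(J) = {$, a, c, d, e}
FOLLOW(C) = {$, a, c, d, e}
Cell M[C, a] receives both C -> a and C -> ε — the grammar is not LL(1).

No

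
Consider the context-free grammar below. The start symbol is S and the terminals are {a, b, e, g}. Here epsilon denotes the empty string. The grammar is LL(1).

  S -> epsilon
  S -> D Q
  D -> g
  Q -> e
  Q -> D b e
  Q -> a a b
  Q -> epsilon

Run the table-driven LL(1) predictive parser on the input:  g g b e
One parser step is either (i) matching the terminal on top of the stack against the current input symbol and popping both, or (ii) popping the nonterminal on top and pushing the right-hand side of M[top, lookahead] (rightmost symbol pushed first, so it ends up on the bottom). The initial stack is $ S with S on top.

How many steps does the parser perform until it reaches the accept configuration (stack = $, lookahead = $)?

     Stack    Input      Action
  1  $ S      g g b e $  expand S -> D Q
  2  $ Q D    g g b e $  expand D -> g
  3  $ Q g    g g b e $  match g
  4  $ Q      g b e $    expand Q -> D b e
  5  $ e b D  g b e $    expand D -> g
  6  $ e b g  g b e $    match g
  7  $ e b    b e $      match b
  8  $ e      e $        match e
Accept reached after 8 steps.

8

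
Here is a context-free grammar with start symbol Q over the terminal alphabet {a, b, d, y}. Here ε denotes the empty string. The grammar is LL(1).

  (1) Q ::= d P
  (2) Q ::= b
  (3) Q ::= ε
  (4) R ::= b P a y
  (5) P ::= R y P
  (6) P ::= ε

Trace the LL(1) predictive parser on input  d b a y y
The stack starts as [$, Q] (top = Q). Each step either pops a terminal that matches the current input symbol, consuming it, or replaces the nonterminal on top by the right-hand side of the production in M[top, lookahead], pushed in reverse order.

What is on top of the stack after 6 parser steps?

a

     Stack          Input        Action
  1  $ Q            d b a y y $  expand Q ::= d P
  2  $ P d          d b a y y $  match d
  3  $ P            b a y y $    expand P ::= R y P
  4  $ P y R        b a y y $    expand R ::= b P a y
  5  $ P y y a P b  b a y y $    match b
  6  $ P y y a P    a y y $      expand P ::= ε
Stack after step 6: $ P y y a (top = a).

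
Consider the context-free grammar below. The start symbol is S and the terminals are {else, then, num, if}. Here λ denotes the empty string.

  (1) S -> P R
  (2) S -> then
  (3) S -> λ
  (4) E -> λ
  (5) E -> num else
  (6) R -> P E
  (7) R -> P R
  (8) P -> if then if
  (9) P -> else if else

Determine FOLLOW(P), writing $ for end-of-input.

{$, else, if, num}

FIRST(E): from E->λ we get {λ}; from E->num else we get {num}. So FIRST(E) = {λ, num}.
FIRST(P): from P->if then if we get {if}; from P->else if else we get {else}. So FIRST(P) = {else, if}.
FIRST(S): from S->P R we get {else, if}; from S->then we get {then}; from S->λ we get {λ}. So FIRST(S) = {λ, else, if, then}.
FIRST(R): from R->P E we get {else, if}; from R->P R we get {else, if}. So FIRST(R) = {else, if}.
FOLLOW(S) includes $ since S is the start symbol.
FOLLOW(S): S appears on no right-hand side. Thus FOLLOW(S) = {$}.
FOLLOW(R): in S->P R, the suffix after R is empty, so FOLLOW(R) ⊇ FOLLOW(S) = {$}; in R->P R, the suffix after R is empty (adds nothing new). Thus FOLLOW(R) = {$}.
FOLLOW(E): in R->P E, the suffix after E is empty, so FOLLOW(E) ⊇ FOLLOW(R) = {$}. Thus FOLLOW(E) = {$}.
FOLLOW(P): in S->P R, P is followed by R with FIRST {else, if}; in R->P E, P is followed by E with FIRST {λ, num}; in R->P E, the suffix after P is nullable, so FOLLOW(P) ⊇ FOLLOW(R) = {$}; in R->P R, P is followed by R with FIRST {else, if}. Thus FOLLOW(P) = {$, else, if, num}.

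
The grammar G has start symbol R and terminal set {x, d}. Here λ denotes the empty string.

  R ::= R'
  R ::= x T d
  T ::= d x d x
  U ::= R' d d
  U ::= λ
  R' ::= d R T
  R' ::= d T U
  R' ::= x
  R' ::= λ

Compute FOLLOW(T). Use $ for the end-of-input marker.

FIRST(T) = {d}
FIRST(R') = {λ, d, x}
FIRST(R) = {λ, d, x}  (via R')
FIRST(U) = {λ, d, x}  (via R' d d)
FOLLOW(R) includes $ since R is the start symbol.
FOLLOW(R): in R'::=d R T, R is followed by T with FIRST {d}. Thus FOLLOW(R) = {$, d}.
FOLLOW(R'): in R::=R', the suffix after R' is empty, so FOLLOW(R') ⊇ FOLLOW(R) = {$, d}; in U::=R' d d, R' is followed by d d with FIRST {d}. Thus FOLLOW(R') = {$, d}.
FOLLOW(T): in R::=x T d, T is followed by d with FIRST {d}; in R'::=d R T, the suffix after T is empty, so FOLLOW(T) ⊇ FOLLOW(R') = {$, d}; in R'::=d T U, T is followed by U with FIRST {λ, d, x}; in R'::=d T U, the suffix after T is nullable, so FOLLOW(T) ⊇ FOLLOW(R') = {$, d}. Thus FOLLOW(T) = {$, d, x}.
FOLLOW(U): in R'::=d T U, the suffix after U is empty, so FOLLOW(U) ⊇ FOLLOW(R') = {$, d}. Thus FOLLOW(U) = {$, d}.

{$, d, x}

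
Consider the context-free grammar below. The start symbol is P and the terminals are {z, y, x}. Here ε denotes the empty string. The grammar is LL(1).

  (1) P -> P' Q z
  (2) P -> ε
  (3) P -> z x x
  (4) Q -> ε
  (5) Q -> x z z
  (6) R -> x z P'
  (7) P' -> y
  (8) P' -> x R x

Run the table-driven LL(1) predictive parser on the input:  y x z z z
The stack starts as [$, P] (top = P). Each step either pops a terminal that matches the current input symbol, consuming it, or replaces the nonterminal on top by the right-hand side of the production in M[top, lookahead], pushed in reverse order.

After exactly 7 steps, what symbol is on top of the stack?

z

     Stack      Input        Action
  1  $ P        y x z z z $  expand P -> P' Q z
  2  $ z Q P'   y x z z z $  expand P' -> y
  3  $ z Q y    y x z z z $  match y
  4  $ z Q      x z z z $    expand Q -> x z z
  5  $ z z z x  x z z z $    match x
  6  $ z z z    z z z $      match z
  7  $ z z      z z $        match z
Stack after step 7: $ z (top = z).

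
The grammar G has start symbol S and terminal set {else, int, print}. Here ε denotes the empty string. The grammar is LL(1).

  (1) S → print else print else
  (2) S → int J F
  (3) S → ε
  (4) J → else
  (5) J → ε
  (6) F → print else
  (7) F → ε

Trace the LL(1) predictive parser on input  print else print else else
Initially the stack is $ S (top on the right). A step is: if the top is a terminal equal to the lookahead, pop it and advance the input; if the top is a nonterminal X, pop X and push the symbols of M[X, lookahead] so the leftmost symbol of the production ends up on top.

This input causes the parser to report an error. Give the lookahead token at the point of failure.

else

step 1: stack=$ S  input=print else print else else $  — expand S → print else print else
step 2: stack=$ else print else print  input=print else print else else $  — match print
step 3: stack=$ else print else  input=else print else else $  — match else
step 4: stack=$ else print  input=print else else $  — match print
step 5: stack=$ else  input=else else $  — match else
step 6: stack=$  input=else $  — error: stack empty but input remains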